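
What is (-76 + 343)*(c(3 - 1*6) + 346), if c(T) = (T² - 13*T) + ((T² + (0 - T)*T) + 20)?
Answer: 110538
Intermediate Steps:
c(T) = 20 + T² - 13*T (c(T) = (T² - 13*T) + ((T² + (-T)*T) + 20) = (T² - 13*T) + ((T² - T²) + 20) = (T² - 13*T) + (0 + 20) = (T² - 13*T) + 20 = 20 + T² - 13*T)
(-76 + 343)*(c(3 - 1*6) + 346) = (-76 + 343)*((20 + (3 - 1*6)² - 13*(3 - 1*6)) + 346) = 267*((20 + (3 - 6)² - 13*(3 - 6)) + 346) = 267*((20 + (-3)² - 13*(-3)) + 346) = 267*((20 + 9 + 39) + 346) = 267*(68 + 346) = 267*414 = 110538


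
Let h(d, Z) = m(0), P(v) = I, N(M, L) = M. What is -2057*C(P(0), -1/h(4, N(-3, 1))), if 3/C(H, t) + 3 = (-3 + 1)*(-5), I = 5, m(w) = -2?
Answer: -6171/7 ≈ -881.57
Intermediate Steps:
P(v) = 5
h(d, Z) = -2
C(H, t) = 3/7 (C(H, t) = 3/(-3 + (-3 + 1)*(-5)) = 3/(-3 - 2*(-5)) = 3/(-3 + 10) = 3/7)
-2057*C(P(0), -1/h(4, N(-3, 1))) = -2057*3/7 = -6171/7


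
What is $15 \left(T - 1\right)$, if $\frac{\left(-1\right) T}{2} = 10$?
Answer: $-315$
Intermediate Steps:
$T = -20$ ($T = \left(-2\right) 10 = -20$)
$15 \left(T - 1\right) = 15 \left(-20 - 1\right) = 15 \left(-21\right) = -315$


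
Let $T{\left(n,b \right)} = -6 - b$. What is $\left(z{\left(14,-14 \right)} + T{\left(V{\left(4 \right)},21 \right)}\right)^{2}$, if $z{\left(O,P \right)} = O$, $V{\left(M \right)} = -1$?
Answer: $169$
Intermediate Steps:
$\left(z{\left(14,-14 \right)} + T{\left(V{\left(4 \right)},21 \right)}\right)^{2} = \left(14 - 27\right)^{2} = \left(-13\right)^{2} = 169$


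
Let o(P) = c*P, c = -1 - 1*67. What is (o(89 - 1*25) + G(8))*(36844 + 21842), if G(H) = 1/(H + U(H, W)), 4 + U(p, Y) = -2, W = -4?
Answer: -255372129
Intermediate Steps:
U(p, Y) = -6 (U(p, Y) = -4 - 2 = -6)
G(H) = 1/(-6 + H) (G(H) = 1/(H - 6) = 1/(-6 + H))
c = -68 (c = -1 - 67 = -68)
o(P) = -68*P
(o(89 - 1*25) + G(8))*(36844 + 21842) = (-68*(89 - 1*25) + 1/(-6 + 8))*(36844 + 21842) = (-68*(89 - 25) + 1/2)*58686 = (-68*64 + ½)*58686 = (-4352 + ½)*58686 = -8703/2*58686 = -255372129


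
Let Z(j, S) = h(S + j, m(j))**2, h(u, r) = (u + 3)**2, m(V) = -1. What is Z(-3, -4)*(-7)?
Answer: -1792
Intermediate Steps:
h(u, r) = (3 + u)**2
Z(j, S) = (3 + S + j)**4 (Z(j, S) = ((3 + (S + j))**2)**2 = ((3 + S + j)**2)**2 = (3 + S + j)**4)
Z(-3, -4)*(-7) = (3 - 4 - 3)**4*(-7) = (-4)**4*(-7) = 256*(-7) = -1792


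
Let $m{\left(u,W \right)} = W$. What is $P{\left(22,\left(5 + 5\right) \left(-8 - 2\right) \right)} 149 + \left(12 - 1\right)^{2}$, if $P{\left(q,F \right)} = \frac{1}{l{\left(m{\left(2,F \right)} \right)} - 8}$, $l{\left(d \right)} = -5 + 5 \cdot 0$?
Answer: $\frac{1424}{13} \approx 109.54$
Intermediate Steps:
$l{\left(d \right)} = -5$ ($l{\left(d \right)} = -5 + 0 = -5$)
$P{\left(q,F \right)} = - \frac{1}{13}$ ($P{\left(q,F \right)} = \frac{1}{-5 - 8} = \frac{1}{-13} = - \frac{1}{13}$)
$P{\left(22,\left(5 + 5\right) \left(-8 - 2\right) \right)} 149 + \left(12 - 1\right)^{2} = \left(- \frac{1}{13}\right) 149 + \left(12 - 1\right)^{2} = - \frac{149}{13} + 11^{2} = - \frac{149}{13} + 121 = \frac{1424}{13}$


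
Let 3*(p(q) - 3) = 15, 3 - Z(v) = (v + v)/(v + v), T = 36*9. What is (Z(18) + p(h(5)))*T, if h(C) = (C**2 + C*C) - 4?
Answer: 3240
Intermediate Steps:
h(C) = -4 + 2*C**2 (h(C) = (C**2 + C**2) - 4 = 2*C**2 - 4 = -4 + 2*C**2)
T = 324
Z(v) = 2 (Z(v) = 3 - (v + v)/(v + v) = 3 - 2*v/(2*v) = 3 - 2*v*1/(2*v) = 3 - 1*1 = 3 - 1 = 2)
p(q) = 8 (p(q) = 3 + (1/3)*15 = 3 + 5 = 8)
(Z(18) + p(h(5)))*T = (2 + 8)*324 = 10*324 = 3240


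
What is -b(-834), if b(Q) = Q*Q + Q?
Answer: -694722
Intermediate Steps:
b(Q) = Q + Q**2 (b(Q) = Q**2 + Q = Q + Q**2)
-b(-834) = -(-834)*(1 - 834) = -(-834)*(-833) = -1*694722 = -694722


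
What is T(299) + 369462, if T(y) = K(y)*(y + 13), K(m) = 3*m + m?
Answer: 742614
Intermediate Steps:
K(m) = 4*m
T(y) = 4*y*(13 + y) (T(y) = (4*y)*(y + 13) = (4*y)*(13 + y) = 4*y*(13 + y))
T(299) + 369462 = 4*299*(13 + 299) + 369462 = 4*299*312 + 369462 = 373152 + 369462 = 742614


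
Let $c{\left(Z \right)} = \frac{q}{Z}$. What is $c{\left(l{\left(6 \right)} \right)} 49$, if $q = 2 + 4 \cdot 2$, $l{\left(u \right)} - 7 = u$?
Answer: $\frac{490}{13} \approx 37.692$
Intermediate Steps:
$l{\left(u \right)} = 7 + u$
$q = 10$ ($q = 2 + 8 = 10$)
$c{\left(Z \right)} = \frac{10}{Z}$
$c{\left(l{\left(6 \right)} \right)} 49 = \frac{10}{7 + 6} \cdot 49 = \frac{10}{13} \cdot 49 = \frac{490}{13}$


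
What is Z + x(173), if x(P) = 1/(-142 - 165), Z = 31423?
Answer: 9646860/307 ≈ 31423.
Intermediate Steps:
x(P) = -1/307 (x(P) = 1/(-307) = -1/307)
Z + x(173) = 31423 - 1/307 = 9646860/307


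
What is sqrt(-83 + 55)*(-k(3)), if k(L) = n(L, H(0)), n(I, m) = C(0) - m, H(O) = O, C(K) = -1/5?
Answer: 2*I*sqrt(7)/5 ≈ 1.0583*I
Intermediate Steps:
C(K) = -1/5 (C(K) = -1*1/5 = -1/5)
n(I, m) = -1/5 - m
k(L) = -1/5 (k(L) = -1/5 - 1*0 = -1/5 + 0 = -1/5)
sqrt(-83 + 55)*(-k(3)) = sqrt(-83 + 55)*(-1*(-1/5)) = sqrt(-28)*(1/5) = (2*I*sqrt(7))*(1/5) = 2*I*sqrt(7)/5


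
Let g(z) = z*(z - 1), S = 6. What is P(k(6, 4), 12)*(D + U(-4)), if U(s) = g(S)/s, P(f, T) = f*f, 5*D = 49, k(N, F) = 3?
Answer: 207/10 ≈ 20.700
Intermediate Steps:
D = 49/5 (D = (⅕)*49 = 49/5 ≈ 9.8000)
P(f, T) = f²
g(z) = z*(-1 + z)
U(s) = 30/s (U(s) = (6*(-1 + 6))/s = (6*5)/s = 30/s)
P(k(6, 4), 12)*(D + U(-4)) = 3²*(49/5 + 30/(-4)) = 9*(49/5 + 30*(-¼)) = 9*(49/5 - 15/2) = 9*(23/10) = 207/10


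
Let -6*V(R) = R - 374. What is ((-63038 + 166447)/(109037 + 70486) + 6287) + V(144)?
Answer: 1135646225/179523 ≈ 6325.9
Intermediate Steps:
V(R) = 187/3 - R/6 (V(R) = -(R - 374)/6 = -(-374 + R)/6 = 187/3 - R/6)
((-63038 + 166447)/(109037 + 70486) + 6287) + V(144) = ((-63038 + 166447)/(109037 + 70486) + 6287) + (187/3 - 1/6*144) = (103409/179523 + 6287) + (187/3 - 24) = (103409*(1/179523) + 6287) + 115/3 = (103409/179523 + 6287) + 115/3 = 1128764510/179523 + 115/3 = 1135646225/179523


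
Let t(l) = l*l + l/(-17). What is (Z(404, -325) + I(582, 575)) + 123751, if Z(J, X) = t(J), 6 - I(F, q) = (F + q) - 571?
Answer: 4868175/17 ≈ 2.8636e+5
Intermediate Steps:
t(l) = l**2 - l/17 (t(l) = l**2 + l*(-1/17) = l**2 - l/17)
I(F, q) = 577 - F - q (I(F, q) = 6 - ((F + q) - 571) = 6 - (-571 + F + q) = 6 + (571 - F - q) = 577 - F - q)
Z(J, X) = J*(-1/17 + J)
(Z(404, -325) + I(582, 575)) + 123751 = (404*(-1/17 + 404) + (577 - 1*582 - 1*575)) + 123751 = (404*(6867/17) + (577 - 582 - 575)) + 123751 = (2774268/17 - 580) + 123751 = 2764408/17 + 123751 = 4868175/17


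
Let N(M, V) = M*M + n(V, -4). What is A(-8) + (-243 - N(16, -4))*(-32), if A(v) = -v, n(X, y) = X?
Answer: 15848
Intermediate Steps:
N(M, V) = V + M² (N(M, V) = M*M + V = M² + V = V + M²)
A(-8) + (-243 - N(16, -4))*(-32) = -1*(-8) + (-243 - (-4 + 16²))*(-32) = 8 + (-243 - (-4 + 256))*(-32) = 8 + (-243 - 1*252)*(-32) = 8 + (-243 - 252)*(-32) = 8 - 495*(-32) = 8 + 15840 = 15848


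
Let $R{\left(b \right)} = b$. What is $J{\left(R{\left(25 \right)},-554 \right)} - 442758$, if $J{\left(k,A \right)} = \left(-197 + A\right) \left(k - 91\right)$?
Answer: $-393192$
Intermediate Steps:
$J{\left(k,A \right)} = \left(-197 + A\right) \left(-91 + k\right)$
$J{\left(R{\left(25 \right)},-554 \right)} - 442758 = \left(17927 - 4925 - -50414 - 13850\right) - 442758 = \left(17927 - 4925 + 50414 - 13850\right) - 442758 = 49566 - 442758 = -393192$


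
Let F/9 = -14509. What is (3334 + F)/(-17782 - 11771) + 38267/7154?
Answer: 2041229689/211422162 ≈ 9.6548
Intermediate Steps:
F = -130581 (F = 9*(-14509) = -130581)
(3334 + F)/(-17782 - 11771) + 38267/7154 = (3334 - 130581)/(-17782 - 11771) + 38267/7154 = -127247/(-29553) + 38267*(1/7154) = -127247*(-1/29553) + 38267/7154 = 127247/29553 + 38267/7154 = 2041229689/211422162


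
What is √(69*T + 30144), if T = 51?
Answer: 7*√687 ≈ 183.47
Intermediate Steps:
√(69*T + 30144) = √(69*51 + 30144) = √(3519 + 30144) = √33663 = 7*√687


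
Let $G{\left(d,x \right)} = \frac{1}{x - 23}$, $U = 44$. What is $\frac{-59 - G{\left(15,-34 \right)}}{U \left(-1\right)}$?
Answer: $\frac{1681}{1254} \approx 1.3405$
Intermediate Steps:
$G{\left(d,x \right)} = \frac{1}{-23 + x}$
$\frac{-59 - G{\left(15,-34 \right)}}{U \left(-1\right)} = \frac{-59 - \frac{1}{-23 - 34}}{44 \left(-1\right)} = \frac{-59 - \frac{1}{-57}}{-44} = - \frac{-59 - - \frac{1}{57}}{44} = - \frac{-59 + \frac{1}{57}}{44} = \left(- \frac{1}{44}\right) \left(- \frac{3362}{57}\right) = \frac{1681}{1254}$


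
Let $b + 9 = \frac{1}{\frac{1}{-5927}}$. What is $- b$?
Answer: $5936$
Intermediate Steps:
$b = -5936$ ($b = -9 + \frac{1}{\frac{1}{-5927}} = -9 + \frac{1}{- \frac{1}{5927}} = -9 - 5927 = -5936$)
$- b = \left(-1\right) \left(-5936\right) = 5936$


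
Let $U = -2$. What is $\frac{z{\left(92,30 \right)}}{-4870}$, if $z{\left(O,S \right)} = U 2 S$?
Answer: $\frac{12}{487} \approx 0.024641$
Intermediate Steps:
$z{\left(O,S \right)} = - 4 S$ ($z{\left(O,S \right)} = \left(-2\right) 2 S = - 4 S$)
$\frac{z{\left(92,30 \right)}}{-4870} = \frac{\left(-4\right) 30}{-4870} = \left(-120\right) \left(- \frac{1}{4870}\right) = \frac{12}{487}$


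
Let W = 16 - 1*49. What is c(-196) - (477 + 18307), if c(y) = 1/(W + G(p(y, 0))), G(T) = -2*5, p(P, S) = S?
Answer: -807713/43 ≈ -18784.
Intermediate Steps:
G(T) = -10
W = -33 (W = 16 - 49 = -33)
c(y) = -1/43 (c(y) = 1/(-33 - 10) = 1/(-43) = -1/43)
c(-196) - (477 + 18307) = -1/43 - (477 + 18307) = -1/43 - 1*18784 = -1/43 - 18784 = -807713/43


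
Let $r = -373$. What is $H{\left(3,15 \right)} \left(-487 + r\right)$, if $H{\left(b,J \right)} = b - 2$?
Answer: $-860$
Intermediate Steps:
$H{\left(b,J \right)} = -2 + b$ ($H{\left(b,J \right)} = b - 2 = -2 + b$)
$H{\left(3,15 \right)} \left(-487 + r\right) = \left(-2 + 3\right) \left(-487 - 373\right) = 1 \left(-860\right) = -860$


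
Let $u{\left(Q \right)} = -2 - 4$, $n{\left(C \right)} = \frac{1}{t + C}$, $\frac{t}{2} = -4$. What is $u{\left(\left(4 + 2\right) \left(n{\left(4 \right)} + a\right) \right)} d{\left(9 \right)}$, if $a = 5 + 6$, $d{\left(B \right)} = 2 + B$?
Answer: $-66$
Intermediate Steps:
$t = -8$ ($t = 2 \left(-4\right) = -8$)
$n{\left(C \right)} = \frac{1}{-8 + C}$
$a = 11$
$u{\left(Q \right)} = -6$ ($u{\left(Q \right)} = -2 - 4 = -6$)
$u{\left(\left(4 + 2\right) \left(n{\left(4 \right)} + a\right) \right)} d{\left(9 \right)} = - 6 \left(2 + 9\right) = \left(-6\right) 11 = -66$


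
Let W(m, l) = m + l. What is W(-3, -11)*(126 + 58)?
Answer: -2576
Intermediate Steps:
W(m, l) = l + m
W(-3, -11)*(126 + 58) = (-11 - 3)*(126 + 58) = -14*184 = -2576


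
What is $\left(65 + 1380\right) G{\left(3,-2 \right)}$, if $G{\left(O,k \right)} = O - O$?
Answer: $0$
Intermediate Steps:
$G{\left(O,k \right)} = 0$
$\left(65 + 1380\right) G{\left(3,-2 \right)} = \left(65 + 1380\right) 0 = 1445 \cdot 0 = 0$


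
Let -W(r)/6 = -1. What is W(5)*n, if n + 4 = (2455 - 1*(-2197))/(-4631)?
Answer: -139056/4631 ≈ -30.027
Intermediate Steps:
W(r) = 6 (W(r) = -6*(-1) = 6)
n = -23176/4631 (n = -4 + (2455 - 1*(-2197))/(-4631) = -4 + (2455 + 2197)*(-1/4631) = -4 + 4652*(-1/4631) = -4 - 4652/4631 = -23176/4631 ≈ -5.0045)
W(5)*n = 6*(-23176/4631) = -139056/4631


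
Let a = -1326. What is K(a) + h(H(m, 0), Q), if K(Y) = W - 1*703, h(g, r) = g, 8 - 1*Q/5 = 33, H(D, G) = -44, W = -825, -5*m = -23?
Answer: -1572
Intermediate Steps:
m = 23/5 (m = -⅕*(-23) = 23/5 ≈ 4.6000)
Q = -125 (Q = 40 - 5*33 = 40 - 165 = -125)
K(Y) = -1528 (K(Y) = -825 - 1*703 = -825 - 703 = -1528)
K(a) + h(H(m, 0), Q) = -1528 - 44 = -1572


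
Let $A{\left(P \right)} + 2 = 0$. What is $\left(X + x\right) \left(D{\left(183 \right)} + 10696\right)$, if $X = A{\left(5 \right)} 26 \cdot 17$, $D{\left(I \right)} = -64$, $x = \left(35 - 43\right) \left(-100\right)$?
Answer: $-893088$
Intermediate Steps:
$x = 800$ ($x = \left(-8\right) \left(-100\right) = 800$)
$A{\left(P \right)} = -2$ ($A{\left(P \right)} = -2 + 0 = -2$)
$X = -884$ ($X = \left(-2\right) 26 \cdot 17 = \left(-52\right) 17 = -884$)
$\left(X + x\right) \left(D{\left(183 \right)} + 10696\right) = \left(-884 + 800\right) \left(-64 + 10696\right) = \left(-84\right) 10632 = -893088$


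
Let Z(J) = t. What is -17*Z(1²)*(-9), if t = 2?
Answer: 306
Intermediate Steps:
Z(J) = 2
-17*Z(1²)*(-9) = -17*2*(-9) = -34*(-9) = 306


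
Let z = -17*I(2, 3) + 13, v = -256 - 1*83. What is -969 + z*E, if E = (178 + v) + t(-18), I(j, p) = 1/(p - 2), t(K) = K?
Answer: -253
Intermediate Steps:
v = -339 (v = -256 - 83 = -339)
I(j, p) = 1/(-2 + p)
z = -4 (z = -17/(-2 + 3) + 13 = -17/1 + 13 = -17*1 + 13 = -17 + 13 = -4)
E = -179 (E = (178 - 339) - 18 = -161 - 18 = -179)
-969 + z*E = -969 - 4*(-179) = -969 + 716 = -253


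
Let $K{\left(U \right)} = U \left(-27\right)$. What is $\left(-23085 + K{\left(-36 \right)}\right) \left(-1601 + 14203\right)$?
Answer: $-278668026$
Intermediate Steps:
$K{\left(U \right)} = - 27 U$
$\left(-23085 + K{\left(-36 \right)}\right) \left(-1601 + 14203\right) = \left(-23085 - -972\right) \left(-1601 + 14203\right) = \left(-23085 + 972\right) 12602 = \left(-22113\right) 12602 = -278668026$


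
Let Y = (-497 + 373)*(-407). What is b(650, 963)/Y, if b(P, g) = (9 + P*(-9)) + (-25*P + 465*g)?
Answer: 106426/12617 ≈ 8.4351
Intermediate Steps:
Y = 50468 (Y = -124*(-407) = 50468)
b(P, g) = 9 - 34*P + 465*g (b(P, g) = (9 - 9*P) + (-25*P + 465*g) = 9 - 34*P + 465*g)
b(650, 963)/Y = (9 - 34*650 + 465*963)/50468 = (9 - 22100 + 447795)*(1/50468) = 425704*(1/50468) = 106426/12617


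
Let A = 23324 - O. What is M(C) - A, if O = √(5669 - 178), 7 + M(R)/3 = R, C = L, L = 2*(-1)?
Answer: -23351 + 17*√19 ≈ -23277.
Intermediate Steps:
L = -2
C = -2
M(R) = -21 + 3*R
O = 17*√19 (O = √5491 = 17*√19 ≈ 74.101)
A = 23324 - 17*√19 ≈ 23250.
M(C) - A = (-21 + 3*(-2)) - (23324 - 17*√19) = (-21 - 6) + (-23324 + 17*√19) = -27 + (-23324 + 17*√19) = -23351 + 17*√19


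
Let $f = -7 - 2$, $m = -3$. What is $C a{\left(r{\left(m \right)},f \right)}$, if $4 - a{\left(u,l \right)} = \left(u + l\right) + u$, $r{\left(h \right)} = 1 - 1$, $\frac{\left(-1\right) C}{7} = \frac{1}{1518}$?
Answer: $- \frac{91}{1518} \approx -0.059947$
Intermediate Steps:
$C = - \frac{7}{1518} \approx -0.0046113$
$f = -9$ ($f = -7 - 2 = -9$)
$r{\left(h \right)} = 0$ ($r{\left(h \right)} = 1 - 1 = 0$)
$a{\left(u,l \right)} = 4 - l - 2 u$ ($a{\left(u,l \right)} = 4 - \left(\left(u + l\right) + u\right) = 4 - \left(\left(l + u\right) + u\right) = 4 - \left(l + 2 u\right) = 4 - l - 2 u$)
$C a{\left(r{\left(m \right)},f \right)} = - \frac{7 \left(4 - -9 - 0\right)}{1518} = - \frac{7 \left(4 + 9 + 0\right)}{1518} = \left(- \frac{7}{1518}\right) 13 = - \frac{91}{1518}$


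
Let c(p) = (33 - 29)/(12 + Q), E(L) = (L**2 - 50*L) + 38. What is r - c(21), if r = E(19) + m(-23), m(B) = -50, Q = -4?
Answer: -1203/2 ≈ -601.50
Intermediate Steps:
E(L) = 38 + L**2 - 50*L
r = -601 (r = (38 + 19**2 - 50*19) - 50 = (38 + 361 - 950) - 50 = -551 - 50 = -601)
c(p) = 1/2 (c(p) = (33 - 29)/(12 - 4) = 4/8 = 4*(1/8) = 1/2)
r - c(21) = -601 - 1*1/2 = -601 - 1/2 = -1203/2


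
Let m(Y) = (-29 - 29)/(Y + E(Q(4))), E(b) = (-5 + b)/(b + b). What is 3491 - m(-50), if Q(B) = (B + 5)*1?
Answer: 781723/224 ≈ 3489.8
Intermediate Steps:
Q(B) = 5 + B (Q(B) = (5 + B)*1 = 5 + B)
E(b) = (-5 + b)/(2*b) (E(b) = (-5 + b)/((2*b)) = (-5 + b)*(1/(2*b)) = (-5 + b)/(2*b))
m(Y) = -58/(2/9 + Y) (m(Y) = (-29 - 29)/(Y + (-5 + (5 + 4))/(2*(5 + 4))) = -58/(Y + (½)*(-5 + 9)/9) = -58/(Y + (½)*(⅑)*4) = -58/(Y + 2/9) = -58/(2/9 + Y))
3491 - m(-50) = 3491 - (-522)/(2 + 9*(-50)) = 3491 - (-522)/(2 - 450) = 3491 - (-522)/(-448) = 3491 - (-522)*(-1)/448 = 3491 - 1*261/224 = 3491 - 261/224 = 781723/224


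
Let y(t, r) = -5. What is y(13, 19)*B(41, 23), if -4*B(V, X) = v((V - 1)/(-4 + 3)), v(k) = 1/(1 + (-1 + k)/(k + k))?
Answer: 100/121 ≈ 0.82645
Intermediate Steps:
v(k) = 1/(1 + (-1 + k)/(2*k)) (v(k) = 1/(1 + (-1 + k)/((2*k))) = 1/(1 + (-1 + k)*(1/(2*k))) = 1/(1 + (-1 + k)/(2*k)))
B(V, X) = -(1 - V)/(2*(2 - 3*V)) (B(V, X) = -(V - 1)/(-4 + 3)/(2*(-1 + 3*((V - 1)/(-4 + 3)))) = -(-1 + V)/(-1)/(2*(-1 + 3*((-1 + V)/(-1)))) = -(-1 + V)*(-1)/(2*(-1 + 3*((-1 + V)*(-1)))) = -(1 - V)/(2*(-1 + 3*(1 - V))) = -(1 - V)/(2*(-1 + (3 - 3*V))) = -(1 - V)/(2*(2 - 3*V)))
y(13, 19)*B(41, 23) = -5*(1 - 1*41)/(2*(-2 + 3*41)) = -5*(1 - 41)/(2*(-2 + 123)) = -5*(-40)/(2*121) = -5*(-20/121) = 100/121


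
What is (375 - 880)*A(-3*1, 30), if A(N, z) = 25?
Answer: -12625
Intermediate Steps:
(375 - 880)*A(-3*1, 30) = (375 - 880)*25 = -505*25 = -12625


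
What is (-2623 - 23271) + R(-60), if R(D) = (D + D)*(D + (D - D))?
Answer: -18694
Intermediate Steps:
R(D) = 2*D² (R(D) = (2*D)*(D + 0) = (2*D)*D = 2*D²)
(-2623 - 23271) + R(-60) = (-2623 - 23271) + 2*(-60)² = -25894 + 2*3600 = -25894 + 7200 = -18694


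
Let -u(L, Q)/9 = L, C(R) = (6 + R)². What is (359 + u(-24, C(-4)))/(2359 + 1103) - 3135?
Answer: -10852795/3462 ≈ -3134.8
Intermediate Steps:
u(L, Q) = -9*L
(359 + u(-24, C(-4)))/(2359 + 1103) - 3135 = (359 - 9*(-24))/(2359 + 1103) - 3135 = (359 + 216)/3462 - 3135 = 575*(1/3462) - 3135 = 575/3462 - 3135 = -10852795/3462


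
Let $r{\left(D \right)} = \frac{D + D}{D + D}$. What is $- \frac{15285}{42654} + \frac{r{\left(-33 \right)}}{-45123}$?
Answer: $- \frac{229915903}{641558814} \approx -0.35837$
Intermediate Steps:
$r{\left(D \right)} = 1$ ($r{\left(D \right)} = \frac{2 D}{2 D} = 2 D \frac{1}{2 D} = 1$)
$- \frac{15285}{42654} + \frac{r{\left(-33 \right)}}{-45123} = - \frac{15285}{42654} + 1 \frac{1}{-45123} = \left(-15285\right) \frac{1}{42654} + 1 \left(- \frac{1}{45123}\right) = - \frac{5095}{14218} - \frac{1}{45123} = - \frac{229915903}{641558814}$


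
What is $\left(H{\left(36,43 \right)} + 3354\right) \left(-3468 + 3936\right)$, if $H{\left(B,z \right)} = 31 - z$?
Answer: $1564056$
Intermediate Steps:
$\left(H{\left(36,43 \right)} + 3354\right) \left(-3468 + 3936\right) = \left(\left(31 - 43\right) + 3354\right) \left(-3468 + 3936\right) = \left(\left(31 - 43\right) + 3354\right) 468 = \left(-12 + 3354\right) 468 = 3342 \cdot 468 = 1564056$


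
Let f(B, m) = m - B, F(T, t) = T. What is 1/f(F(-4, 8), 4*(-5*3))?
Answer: -1/56 ≈ -0.017857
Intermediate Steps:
1/f(F(-4, 8), 4*(-5*3)) = 1/(4*(-5*3) - 1*(-4)) = 1/(4*(-15) + 4) = 1/(-60 + 4) = 1/(-56) = -1/56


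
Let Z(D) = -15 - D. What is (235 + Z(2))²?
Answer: 47524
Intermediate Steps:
(235 + Z(2))² = (235 + (-15 - 1*2))² = (235 + (-15 - 2))² = (235 - 17)² = 218² = 47524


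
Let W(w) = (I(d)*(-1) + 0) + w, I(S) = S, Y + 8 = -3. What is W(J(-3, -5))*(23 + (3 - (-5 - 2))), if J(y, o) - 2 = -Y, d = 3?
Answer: 330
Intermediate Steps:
Y = -11 (Y = -8 - 3 = -11)
J(y, o) = 13 (J(y, o) = 2 - 1*(-11) = 2 + 11 = 13)
W(w) = -3 + w (W(w) = (3*(-1) + 0) + w = (-3 + 0) + w = -3 + w)
W(J(-3, -5))*(23 + (3 - (-5 - 2))) = (-3 + 13)*(23 + (3 - (-5 - 2))) = 10*(23 + (3 - 1*(-7))) = 10*(23 + (3 + 7)) = 10*(23 + 10) = 10*33 = 330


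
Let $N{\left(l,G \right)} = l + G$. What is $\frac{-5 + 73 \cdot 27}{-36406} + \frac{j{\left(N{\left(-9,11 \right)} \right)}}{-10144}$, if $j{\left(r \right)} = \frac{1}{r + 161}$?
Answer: $- \frac{1625381179}{30098150816} \approx -0.054003$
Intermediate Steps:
$N{\left(l,G \right)} = G + l$
$j{\left(r \right)} = \frac{1}{161 + r}$
$\frac{-5 + 73 \cdot 27}{-36406} + \frac{j{\left(N{\left(-9,11 \right)} \right)}}{-10144} = \frac{-5 + 73 \cdot 27}{-36406} + \frac{1}{\left(161 + \left(11 - 9\right)\right) \left(-10144\right)} = \left(-5 + 1971\right) \left(- \frac{1}{36406}\right) + \frac{1}{161 + 2} \left(- \frac{1}{10144}\right) = 1966 \left(- \frac{1}{36406}\right) + \frac{1}{163} \left(- \frac{1}{10144}\right) = - \frac{983}{18203} + \frac{1}{163} \left(- \frac{1}{10144}\right) = - \frac{983}{18203} - \frac{1}{1653472} = - \frac{1625381179}{30098150816}$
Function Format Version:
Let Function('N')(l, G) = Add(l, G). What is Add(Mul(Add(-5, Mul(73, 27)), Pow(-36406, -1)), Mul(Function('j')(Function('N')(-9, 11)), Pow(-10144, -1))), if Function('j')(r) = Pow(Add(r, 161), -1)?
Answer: Rational(-1625381179, 30098150816) ≈ -0.054003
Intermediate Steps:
Function('N')(l, G) = Add(G, l)
Function('j')(r) = Pow(Add(161, r), -1)
Add(Mul(Add(-5, Mul(73, 27)), Pow(-36406, -1)), Mul(Function('j')(Function('N')(-9, 11)), Pow(-10144, -1))) = Add(Mul(Add(-5, Mul(73, 27)), Pow(-36406, -1)), Mul(Pow(Add(161, Add(11, -9)), -1), Pow(-10144, -1))) = Add(Mul(Add(-5, 1971), Rational(-1, 36406)), Mul(Pow(Add(161, 2), -1), Rational(-1, 10144))) = Add(Mul(1966, Rational(-1, 36406)), Mul(Pow(163, -1), Rational(-1, 10144))) = Add(Rational(-983, 18203), Mul(Rational(1, 163), Rational(-1, 10144))) = Add(Rational(-983, 18203), Rational(-1, 1653472)) = Rational(-1625381179, 30098150816)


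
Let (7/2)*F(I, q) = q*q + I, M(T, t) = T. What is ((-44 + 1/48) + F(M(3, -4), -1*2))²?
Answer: 4060225/2304 ≈ 1762.3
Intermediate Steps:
F(I, q) = 2*I/7 + 2*q²/7 (F(I, q) = 2*(q*q + I)/7 = 2*(q² + I)/7 = 2*(I + q²)/7 = 2*I/7 + 2*q²/7)
((-44 + 1/48) + F(M(3, -4), -1*2))² = ((-44 + 1/48) + ((2/7)*3 + 2*(-1*2)²/7))² = ((-44 + 1/48) + (6/7 + (2/7)*(-2)²))² = (-2111/48 + (6/7 + (2/7)*4))² = (-2111/48 + (6/7 + 8/7))² = (-2111/48 + 2)² = (-2015/48)² = 4060225/2304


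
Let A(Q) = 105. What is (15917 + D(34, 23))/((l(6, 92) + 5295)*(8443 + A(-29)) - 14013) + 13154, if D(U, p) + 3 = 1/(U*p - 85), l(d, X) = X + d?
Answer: 422526085908697/32121489647 ≈ 13154.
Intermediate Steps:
D(U, p) = -3 + 1/(-85 + U*p) (D(U, p) = -3 + 1/(U*p - 85) = -3 + 1/(-85 + U*p))
(15917 + D(34, 23))/((l(6, 92) + 5295)*(8443 + A(-29)) - 14013) + 13154 = (15917 + (256 - 3*34*23)/(-85 + 34*23))/(((92 + 6) + 5295)*(8443 + 105) - 14013) + 13154 = (15917 + (256 - 2346)/(-85 + 782))/((98 + 5295)*8548 - 14013) + 13154 = (15917 - 2090/697)/(5393*8548 - 14013) + 13154 = (15917 + (1/697)*(-2090))/(46099364 - 14013) + 13154 = (15917 - 2090/697)/46085351 + 13154 = (11092059/697)*(1/46085351) + 13154 = 11092059/32121489647 + 13154 = 422526085908697/32121489647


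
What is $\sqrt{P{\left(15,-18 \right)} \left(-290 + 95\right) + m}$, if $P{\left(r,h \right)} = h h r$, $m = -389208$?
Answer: $2 i \sqrt{334227} \approx 1156.2 i$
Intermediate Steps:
$P{\left(r,h \right)} = r h^{2}$ ($P{\left(r,h \right)} = h^{2} r = r h^{2}$)
$\sqrt{P{\left(15,-18 \right)} \left(-290 + 95\right) + m} = \sqrt{15 \left(-18\right)^{2} \left(-290 + 95\right) - 389208} = \sqrt{15 \cdot 324 \left(-195\right) - 389208} = \sqrt{4860 \left(-195\right) - 389208} = \sqrt{-947700 - 389208} = \sqrt{-1336908} = 2 i \sqrt{334227}$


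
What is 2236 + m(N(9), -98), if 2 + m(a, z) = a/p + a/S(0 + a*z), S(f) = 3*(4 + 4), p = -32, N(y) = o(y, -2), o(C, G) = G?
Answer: 107231/48 ≈ 2234.0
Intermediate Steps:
N(y) = -2
S(f) = 24 (S(f) = 3*8 = 24)
m(a, z) = -2 + a/96 (m(a, z) = -2 + (a/(-32) + a/24) = -2 + (a*(-1/32) + a*(1/24)) = -2 + (-a/32 + a/24) = -2 + a/96)
2236 + m(N(9), -98) = 2236 + (-2 + (1/96)*(-2)) = 2236 + (-2 - 1/48) = 2236 - 97/48 = 107231/48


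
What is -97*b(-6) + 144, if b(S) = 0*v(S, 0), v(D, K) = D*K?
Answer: 144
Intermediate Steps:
b(S) = 0 (b(S) = 0*(S*0) = 0*0 = 0)
-97*b(-6) + 144 = -97*0 + 144 = 0 + 144 = 144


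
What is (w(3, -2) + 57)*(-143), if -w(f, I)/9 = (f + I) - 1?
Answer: -8151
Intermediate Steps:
w(f, I) = 9 - 9*I - 9*f (w(f, I) = -9*((f + I) - 1) = -9*((I + f) - 1) = -9*(-1 + I + f) = 9 - 9*I - 9*f)
(w(3, -2) + 57)*(-143) = ((9 - 9*(-2) - 9*3) + 57)*(-143) = ((9 + 18 - 27) + 57)*(-143) = (0 + 57)*(-143) = 57*(-143) = -8151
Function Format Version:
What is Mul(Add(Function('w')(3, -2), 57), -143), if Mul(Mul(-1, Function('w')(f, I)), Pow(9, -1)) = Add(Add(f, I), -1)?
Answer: -8151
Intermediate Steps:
Function('w')(f, I) = Add(9, Mul(-9, I), Mul(-9, f)) (Function('w')(f, I) = Mul(-9, Add(Add(f, I), -1)) = Mul(-9, Add(Add(I, f), -1)) = Mul(-9, Add(-1, I, f)) = Add(9, Mul(-9, I), Mul(-9, f)))
Mul(Add(Function('w')(3, -2), 57), -143) = Mul(Add(Add(9, Mul(-9, -2), Mul(-9, 3)), 57), -143) = Mul(Add(Add(9, 18, -27), 57), -143) = Mul(Add(0, 57), -143) = Mul(57, -143) = -8151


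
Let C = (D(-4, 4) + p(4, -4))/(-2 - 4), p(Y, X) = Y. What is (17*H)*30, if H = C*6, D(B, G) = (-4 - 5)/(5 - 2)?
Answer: -510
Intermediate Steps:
D(B, G) = -3 (D(B, G) = -9/3 = -9*1/3 = -3)
C = -1/6 (C = (-3 + 4)/(-2 - 4) = 1/(-6) = 1*(-1/6) = -1/6 ≈ -0.16667)
H = -1 (H = -1/6*6 = -1)
(17*H)*30 = (17*(-1))*30 = -17*30 = -510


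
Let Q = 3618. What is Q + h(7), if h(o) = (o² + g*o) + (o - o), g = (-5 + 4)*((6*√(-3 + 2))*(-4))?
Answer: 3667 + 168*I ≈ 3667.0 + 168.0*I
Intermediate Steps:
g = 24*I (g = -6*√(-1)*(-4) = -6*I*(-4) = -(-24)*I = 24*I ≈ 24.0*I)
h(o) = o² + 24*I*o (h(o) = (o² + (24*I)*o) + (o - o) = (o² + 24*I*o) + 0 = o² + 24*I*o)
Q + h(7) = 3618 + 7*(7 + 24*I) = 3618 + (49 + 168*I) = 3667 + 168*I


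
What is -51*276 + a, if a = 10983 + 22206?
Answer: 19113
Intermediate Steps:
a = 33189
-51*276 + a = -51*276 + 33189 = -14076 + 33189 = 19113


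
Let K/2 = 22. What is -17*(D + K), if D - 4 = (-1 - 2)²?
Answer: -969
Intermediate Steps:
K = 44 (K = 2*22 = 44)
D = 13 (D = 4 + (-1 - 2)² = 4 + (-3)² = 4 + 9 = 13)
-17*(D + K) = -17*(13 + 44) = -17*57 = -969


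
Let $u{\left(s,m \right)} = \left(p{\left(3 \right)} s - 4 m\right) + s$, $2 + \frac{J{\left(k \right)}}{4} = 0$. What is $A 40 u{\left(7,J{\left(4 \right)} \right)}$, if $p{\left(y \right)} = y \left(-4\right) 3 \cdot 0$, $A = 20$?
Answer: $31200$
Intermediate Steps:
$J{\left(k \right)} = -8$ ($J{\left(k \right)} = -8 + 4 \cdot 0 = -8 + 0 = -8$)
$p{\left(y \right)} = 0$ ($p{\left(y \right)} = - 4 y 3 \cdot 0 = - 12 y 0 = 0$)
$u{\left(s,m \right)} = s - 4 m$ ($u{\left(s,m \right)} = \left(0 s - 4 m\right) + s = \left(0 - 4 m\right) + s = - 4 m + s = s - 4 m$)
$A 40 u{\left(7,J{\left(4 \right)} \right)} = 20 \cdot 40 \left(7 - -32\right) = 800 \left(7 + 32\right) = 800 \cdot 39 = 31200$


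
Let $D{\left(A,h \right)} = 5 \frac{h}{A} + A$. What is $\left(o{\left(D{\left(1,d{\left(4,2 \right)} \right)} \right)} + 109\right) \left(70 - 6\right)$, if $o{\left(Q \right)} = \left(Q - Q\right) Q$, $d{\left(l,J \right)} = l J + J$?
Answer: $6976$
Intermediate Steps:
$d{\left(l,J \right)} = J + J l$ ($d{\left(l,J \right)} = J l + J = J + J l$)
$D{\left(A,h \right)} = A + \frac{5 h}{A}$ ($D{\left(A,h \right)} = \frac{5 h}{A} + A = A + \frac{5 h}{A}$)
$o{\left(Q \right)} = 0$ ($o{\left(Q \right)} = 0 Q = 0$)
$\left(o{\left(D{\left(1,d{\left(4,2 \right)} \right)} \right)} + 109\right) \left(70 - 6\right) = \left(0 + 109\right) \left(70 - 6\right) = 109 \left(70 - 6\right) = 109 \cdot 64 = 6976$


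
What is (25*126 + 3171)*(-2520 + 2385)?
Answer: -853335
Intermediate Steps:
(25*126 + 3171)*(-2520 + 2385) = (3150 + 3171)*(-135) = 6321*(-135) = -853335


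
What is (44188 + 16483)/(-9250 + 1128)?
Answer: -60671/8122 ≈ -7.4700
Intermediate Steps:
(44188 + 16483)/(-9250 + 1128) = 60671/(-8122) = 60671*(-1/8122) = -60671/8122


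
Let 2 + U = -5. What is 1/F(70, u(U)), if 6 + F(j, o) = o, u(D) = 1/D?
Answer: -7/43 ≈ -0.16279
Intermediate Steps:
U = -7 (U = -2 - 5 = -7)
F(j, o) = -6 + o
1/F(70, u(U)) = 1/(-6 + 1/(-7)) = 1/(-6 - ⅐) = 1/(-43/7) = -7/43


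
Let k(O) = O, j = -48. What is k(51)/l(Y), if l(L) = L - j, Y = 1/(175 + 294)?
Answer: 23919/22513 ≈ 1.0625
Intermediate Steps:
Y = 1/469 ≈ 0.0021322
l(L) = 48 + L (l(L) = L - 1*(-48) = L + 48 = 48 + L)
k(51)/l(Y) = 51/(48 + 1/469) = 51/(22513/469) = 51*(469/22513) = 23919/22513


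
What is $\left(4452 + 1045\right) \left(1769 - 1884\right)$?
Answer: $-632155$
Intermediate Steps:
$\left(4452 + 1045\right) \left(1769 - 1884\right) = 5497 \left(-115\right) = -632155$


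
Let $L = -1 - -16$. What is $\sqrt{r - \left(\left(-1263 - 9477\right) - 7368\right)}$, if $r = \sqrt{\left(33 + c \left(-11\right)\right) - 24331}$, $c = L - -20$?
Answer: $\sqrt{18108 + i \sqrt{24683}} \approx 134.57 + 0.5838 i$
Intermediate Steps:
$L = 15$ ($L = -1 + 16 = 15$)
$c = 35$ ($c = 15 - -20 = 15 + 20 = 35$)
$r = i \sqrt{24683}$ ($r = \sqrt{\left(33 + 35 \left(-11\right)\right) - 24331} = \sqrt{\left(33 - 385\right) - 24331} = \sqrt{-352 - 24331} = \sqrt{-24683} = i \sqrt{24683} \approx 157.11 i$)
$\sqrt{r - \left(\left(-1263 - 9477\right) - 7368\right)} = \sqrt{i \sqrt{24683} - \left(\left(-1263 - 9477\right) - 7368\right)} = \sqrt{i \sqrt{24683} - \left(-10740 - 7368\right)} = \sqrt{i \sqrt{24683} - -18108} = \sqrt{i \sqrt{24683} + 18108} = \sqrt{18108 + i \sqrt{24683}}$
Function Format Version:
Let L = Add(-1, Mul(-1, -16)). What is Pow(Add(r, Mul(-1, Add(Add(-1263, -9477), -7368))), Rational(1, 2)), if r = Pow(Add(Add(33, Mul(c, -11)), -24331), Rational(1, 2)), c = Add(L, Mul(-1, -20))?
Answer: Pow(Add(18108, Mul(I, Pow(24683, Rational(1, 2)))), Rational(1, 2)) ≈ Add(134.57, Mul(0.5838, I))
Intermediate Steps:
L = 15 (L = Add(-1, 16) = 15)
c = 35 (c = Add(15, Mul(-1, -20)) = Add(15, 20) = 35)
r = Mul(I, Pow(24683, Rational(1, 2))) (r = Pow(Add(Add(33, Mul(35, -11)), -24331), Rational(1, 2)) = Pow(Add(Add(33, -385), -24331), Rational(1, 2)) = Pow(Add(-352, -24331), Rational(1, 2)) = Pow(-24683, Rational(1, 2)) = Mul(I, Pow(24683, Rational(1, 2))) ≈ Mul(157.11, I))
Pow(Add(r, Mul(-1, Add(Add(-1263, -9477), -7368))), Rational(1, 2)) = Pow(Add(Mul(I, Pow(24683, Rational(1, 2))), Mul(-1, Add(Add(-1263, -9477), -7368))), Rational(1, 2)) = Pow(Add(Mul(I, Pow(24683, Rational(1, 2))), Mul(-1, Add(-10740, -7368))), Rational(1, 2)) = Pow(Add(Mul(I, Pow(24683, Rational(1, 2))), Mul(-1, -18108)), Rational(1, 2)) = Pow(Add(Mul(I, Pow(24683, Rational(1, 2))), 18108), Rational(1, 2)) = Pow(Add(18108, Mul(I, Pow(24683, Rational(1, 2)))), Rational(1, 2))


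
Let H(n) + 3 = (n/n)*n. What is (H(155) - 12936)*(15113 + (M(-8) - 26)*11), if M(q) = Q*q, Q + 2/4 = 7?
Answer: -182235920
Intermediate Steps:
H(n) = -3 + n (H(n) = -3 + (n/n)*n = -3 + 1*n = -3 + n)
Q = 13/2 (Q = -½ + 7 = 13/2 ≈ 6.5000)
M(q) = 13*q/2
(H(155) - 12936)*(15113 + (M(-8) - 26)*11) = ((-3 + 155) - 12936)*(15113 + ((13/2)*(-8) - 26)*11) = (152 - 12936)*(15113 + (-52 - 26)*11) = -12784*(15113 - 78*11) = -12784*(15113 - 858) = -12784*14255 = -182235920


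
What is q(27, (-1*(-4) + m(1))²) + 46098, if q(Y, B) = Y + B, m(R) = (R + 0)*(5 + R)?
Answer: 46225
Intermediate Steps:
m(R) = R*(5 + R)
q(Y, B) = B + Y
q(27, (-1*(-4) + m(1))²) + 46098 = ((-1*(-4) + 1*(5 + 1))² + 27) + 46098 = ((4 + 1*6)² + 27) + 46098 = ((4 + 6)² + 27) + 46098 = (10² + 27) + 46098 = (100 + 27) + 46098 = 127 + 46098 = 46225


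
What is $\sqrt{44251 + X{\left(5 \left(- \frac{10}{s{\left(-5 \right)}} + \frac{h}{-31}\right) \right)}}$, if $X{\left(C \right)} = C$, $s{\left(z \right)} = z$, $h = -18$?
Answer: $\frac{\sqrt{42537611}}{31} \approx 210.39$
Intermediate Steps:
$\sqrt{44251 + X{\left(5 \left(- \frac{10}{s{\left(-5 \right)}} + \frac{h}{-31}\right) \right)}} = \sqrt{44251 + 5 \left(- \frac{10}{-5} - \frac{18}{-31}\right)} = \sqrt{44251 + 5 \left(\left(-10\right) \left(- \frac{1}{5}\right) - - \frac{18}{31}\right)} = \sqrt{44251 + 5 \left(2 + \frac{18}{31}\right)} = \sqrt{44251 + 5 \cdot \frac{80}{31}} = \sqrt{44251 + \frac{400}{31}} = \sqrt{\frac{1372181}{31}} = \frac{\sqrt{42537611}}{31}$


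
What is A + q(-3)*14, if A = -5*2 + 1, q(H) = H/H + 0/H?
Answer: 5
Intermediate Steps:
q(H) = 1 (q(H) = 1 + 0 = 1)
A = -9 (A = -10 + 1 = -9)
A + q(-3)*14 = -9 + 1*14 = -9 + 14 = 5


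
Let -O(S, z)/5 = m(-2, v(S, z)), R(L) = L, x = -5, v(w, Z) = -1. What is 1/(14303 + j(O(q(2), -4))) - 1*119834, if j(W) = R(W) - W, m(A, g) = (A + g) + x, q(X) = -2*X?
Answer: -1713985701/14303 ≈ -1.1983e+5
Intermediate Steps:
m(A, g) = -5 + A + g (m(A, g) = (A + g) - 5 = -5 + A + g)
O(S, z) = 40 (O(S, z) = -5*(-5 - 2 - 1) = -5*(-8) = 40)
j(W) = 0 (j(W) = W - W = 0)
1/(14303 + j(O(q(2), -4))) - 1*119834 = 1/(14303 + 0) - 1*119834 = 1/14303 - 119834 = -1713985701/14303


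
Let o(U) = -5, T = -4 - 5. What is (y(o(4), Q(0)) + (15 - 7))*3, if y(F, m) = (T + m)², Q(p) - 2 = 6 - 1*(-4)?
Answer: 51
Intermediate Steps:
T = -9
Q(p) = 12 (Q(p) = 2 + (6 - 1*(-4)) = 2 + (6 + 4) = 2 + 10 = 12)
y(F, m) = (-9 + m)²
(y(o(4), Q(0)) + (15 - 7))*3 = ((-9 + 12)² + (15 - 7))*3 = (3² + 8)*3 = (9 + 8)*3 = 17*3 = 51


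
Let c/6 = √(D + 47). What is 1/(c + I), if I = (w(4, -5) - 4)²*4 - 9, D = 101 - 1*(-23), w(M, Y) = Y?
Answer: 35/10341 - 2*√19/10341 ≈ 0.0025416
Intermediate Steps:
D = 124 (D = 101 + 23 = 124)
c = 18*√19 (c = 6*√(124 + 47) = 6*√171 = 6*(3*√19) = 18*√19 ≈ 78.460)
I = 315 (I = (-5 - 4)²*4 - 9 = (-9)²*4 - 9 = 81*4 - 9 = 324 - 9 = 315)
1/(c + I) = 1/(18*√19 + 315) = 1/(315 + 18*√19)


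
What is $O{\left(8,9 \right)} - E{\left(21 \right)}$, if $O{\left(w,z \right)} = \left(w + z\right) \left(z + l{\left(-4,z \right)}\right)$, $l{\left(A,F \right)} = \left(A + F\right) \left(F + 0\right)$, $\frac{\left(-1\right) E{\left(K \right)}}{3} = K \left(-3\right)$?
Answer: $729$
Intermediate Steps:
$E{\left(K \right)} = 9 K$ ($E{\left(K \right)} = - 3 K \left(-3\right) = - 3 \left(- 3 K\right) = 9 K$)
$l{\left(A,F \right)} = F \left(A + F\right)$ ($l{\left(A,F \right)} = \left(A + F\right) F = F \left(A + F\right)$)
$O{\left(w,z \right)} = \left(w + z\right) \left(z + z \left(-4 + z\right)\right)$
$O{\left(8,9 \right)} - E{\left(21 \right)} = 9 \left(8 + 9 + 8 \left(-4 + 9\right) + 9 \left(-4 + 9\right)\right) - 9 \cdot 21 = 9 \left(8 + 9 + 8 \cdot 5 + 9 \cdot 5\right) - 189 = 9 \left(8 + 9 + 40 + 45\right) - 189 = 9 \cdot 102 - 189 = 918 - 189 = 729$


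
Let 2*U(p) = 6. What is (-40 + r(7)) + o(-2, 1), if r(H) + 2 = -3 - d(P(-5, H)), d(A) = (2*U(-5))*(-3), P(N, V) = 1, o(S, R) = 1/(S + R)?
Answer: -28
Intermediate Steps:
o(S, R) = 1/(R + S)
U(p) = 3 (U(p) = (1/2)*6 = 3)
d(A) = -18 (d(A) = (2*3)*(-3) = 6*(-3) = -18)
r(H) = 13 (r(H) = -2 + (-3 - 1*(-18)) = -2 + (-3 + 18) = -2 + 15 = 13)
(-40 + r(7)) + o(-2, 1) = (-40 + 13) + 1/(1 - 2) = -27 + 1/(-1) = -27 - 1 = -28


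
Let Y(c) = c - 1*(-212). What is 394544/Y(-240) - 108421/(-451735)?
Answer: -44556574513/3162145 ≈ -14091.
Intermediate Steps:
Y(c) = 212 + c (Y(c) = c + 212 = 212 + c)
394544/Y(-240) - 108421/(-451735) = 394544/(212 - 240) - 108421/(-451735) = 394544/(-28) - 108421*(-1/451735) = 394544*(-1/28) + 108421/451735 = -98636/7 + 108421/451735 = -44556574513/3162145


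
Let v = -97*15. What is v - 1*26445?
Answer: -27900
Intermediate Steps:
v = -1455
v - 1*26445 = -1455 - 1*26445 = -1455 - 26445 = -27900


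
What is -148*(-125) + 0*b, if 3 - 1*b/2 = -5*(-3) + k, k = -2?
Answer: 18500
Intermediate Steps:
b = -20 (b = 6 - 2*(-5*(-3) - 2) = 6 - 2*(15 - 2) = 6 - 2*13 = 6 - 26 = -20)
-148*(-125) + 0*b = -148*(-125) + 0*(-20) = 18500 + 0 = 18500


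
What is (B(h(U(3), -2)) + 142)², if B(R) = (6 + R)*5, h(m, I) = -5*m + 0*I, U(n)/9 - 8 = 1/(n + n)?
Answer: 11095561/4 ≈ 2.7739e+6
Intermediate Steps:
U(n) = 72 + 9/(2*n) (U(n) = 72 + 9/(n + n) = 72 + 9/((2*n)) = 72 + 9*(1/(2*n)) = 72 + 9/(2*n))
h(m, I) = -5*m (h(m, I) = -5*m + 0 = -5*m)
B(R) = 30 + 5*R
(B(h(U(3), -2)) + 142)² = ((30 + 5*(-5*(72 + (9/2)/3))) + 142)² = ((30 + 5*(-5*(72 + (9/2)*(⅓)))) + 142)² = ((30 + 5*(-5*(72 + 3/2))) + 142)² = ((30 + 5*(-5*147/2)) + 142)² = ((30 + 5*(-735/2)) + 142)² = ((30 - 3675/2) + 142)² = (-3615/2 + 142)² = (-3331/2)² = 11095561/4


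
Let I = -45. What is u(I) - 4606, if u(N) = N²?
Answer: -2581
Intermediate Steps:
u(I) - 4606 = (-45)² - 4606 = 2025 - 4606 = -2581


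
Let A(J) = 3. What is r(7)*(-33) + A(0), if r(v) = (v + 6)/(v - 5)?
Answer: -423/2 ≈ -211.50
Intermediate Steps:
r(v) = (6 + v)/(-5 + v)
r(7)*(-33) + A(0) = ((6 + 7)/(-5 + 7))*(-33) + 3 = (13/2)*(-33) + 3 = -429/2 + 3 = -423/2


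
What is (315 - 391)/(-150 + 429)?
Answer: -76/279 ≈ -0.27240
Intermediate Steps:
(315 - 391)/(-150 + 429) = -76/279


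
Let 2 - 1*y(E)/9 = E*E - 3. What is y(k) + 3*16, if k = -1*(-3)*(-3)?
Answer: -636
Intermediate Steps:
k = -9 (k = 3*(-3) = -9)
y(E) = 45 - 9*E² (y(E) = 18 - 9*(E*E - 3) = 18 - 9*(E² - 3) = 18 - 9*(-3 + E²) = 18 + (27 - 9*E²) = 45 - 9*E²)
y(k) + 3*16 = (45 - 9*(-9)²) + 3*16 = (45 - 9*81) + 48 = (45 - 729) + 48 = -684 + 48 = -636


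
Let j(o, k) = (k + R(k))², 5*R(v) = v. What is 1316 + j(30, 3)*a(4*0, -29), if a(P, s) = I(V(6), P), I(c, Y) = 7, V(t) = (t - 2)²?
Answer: 35168/25 ≈ 1406.7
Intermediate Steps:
V(t) = (-2 + t)²
R(v) = v/5
a(P, s) = 7
j(o, k) = 36*k²/25 (j(o, k) = (k + k/5)² = (6*k/5)² = 36*k²/25)
1316 + j(30, 3)*a(4*0, -29) = 1316 + ((36/25)*3²)*7 = 1316 + ((36/25)*9)*7 = 1316 + (324/25)*7 = 1316 + 2268/25 = 35168/25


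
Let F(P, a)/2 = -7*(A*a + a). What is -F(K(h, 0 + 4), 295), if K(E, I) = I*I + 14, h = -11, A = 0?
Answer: 4130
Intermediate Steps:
K(E, I) = 14 + I² (K(E, I) = I² + 14 = 14 + I²)
F(P, a) = -14*a (F(P, a) = 2*(-7*(0*a + a)) = 2*(-7*(0 + a)) = 2*(-7*a) = -14*a)
-F(K(h, 0 + 4), 295) = -(-14)*295 = -1*(-4130) = 4130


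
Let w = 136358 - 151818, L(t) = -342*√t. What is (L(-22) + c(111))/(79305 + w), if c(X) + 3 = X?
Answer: 108/63845 - 342*I*√22/63845 ≈ 0.0016916 - 0.025125*I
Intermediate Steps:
c(X) = -3 + X
w = -15460
(L(-22) + c(111))/(79305 + w) = (-342*I*√22 + (-3 + 111))/(79305 - 15460) = (-342*I*√22 + 108)/63845 = (-342*I*√22 + 108)*(1/63845) = (108 - 342*I*√22)*(1/63845) = 108/63845 - 342*I*√22/63845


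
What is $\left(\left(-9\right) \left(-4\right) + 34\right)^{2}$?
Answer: $4900$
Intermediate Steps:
$\left(\left(-9\right) \left(-4\right) + 34\right)^{2} = \left(36 + 34\right)^{2} = 70^{2} = 4900$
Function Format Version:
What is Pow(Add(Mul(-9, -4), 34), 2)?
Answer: 4900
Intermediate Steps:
Pow(Add(Mul(-9, -4), 34), 2) = Pow(Add(36, 34), 2) = Pow(70, 2) = 4900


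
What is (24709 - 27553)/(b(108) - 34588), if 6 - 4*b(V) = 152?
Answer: 1896/23083 ≈ 0.082138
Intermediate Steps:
b(V) = -73/2 (b(V) = 3/2 - 1/4*152 = 3/2 - 38 = -73/2)
(24709 - 27553)/(b(108) - 34588) = (24709 - 27553)/(-73/2 - 34588) = -2844/(-69249/2) = -2844*(-2/69249) = 1896/23083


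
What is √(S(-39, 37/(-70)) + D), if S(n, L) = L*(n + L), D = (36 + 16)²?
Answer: √13351979/70 ≈ 52.201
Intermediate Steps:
D = 2704 (D = 52² = 2704)
S(n, L) = L*(L + n)
√(S(-39, 37/(-70)) + D) = √((37/(-70))*(37/(-70) - 39) + 2704) = √((37*(-1/70))*(37*(-1/70) - 39) + 2704) = √(-37*(-37/70 - 39)/70 + 2704) = √(-37/70*(-2767/70) + 2704) = √(102379/4900 + 2704) = √(13351979/4900) = √13351979/70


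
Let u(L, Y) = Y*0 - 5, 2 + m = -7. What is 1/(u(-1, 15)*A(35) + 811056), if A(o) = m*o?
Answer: 1/812631 ≈ 1.2306e-6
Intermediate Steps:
m = -9 (m = -2 - 7 = -9)
A(o) = -9*o
u(L, Y) = -5 (u(L, Y) = 0 - 5 = -5)
1/(u(-1, 15)*A(35) + 811056) = 1/(-(-45)*35 + 811056) = 1/(-5*(-315) + 811056) = 1/(1575 + 811056) = 1/812631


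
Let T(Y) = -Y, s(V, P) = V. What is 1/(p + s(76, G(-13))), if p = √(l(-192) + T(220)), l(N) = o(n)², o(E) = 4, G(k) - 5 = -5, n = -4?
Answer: 19/1495 - I*√51/2990 ≈ 0.012709 - 0.0023884*I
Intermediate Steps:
G(k) = 0 (G(k) = 5 - 5 = 0)
l(N) = 16 (l(N) = 4² = 16)
p = 2*I*√51 (p = √(16 - 1*220) = √(16 - 220) = √(-204) = 2*I*√51 ≈ 14.283*I)
1/(p + s(76, G(-13))) = 1/(2*I*√51 + 76) = 1/(76 + 2*I*√51)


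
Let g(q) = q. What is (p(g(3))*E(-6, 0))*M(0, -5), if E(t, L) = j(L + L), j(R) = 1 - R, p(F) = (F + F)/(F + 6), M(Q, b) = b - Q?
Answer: -10/3 ≈ -3.3333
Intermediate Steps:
p(F) = 2*F/(6 + F) (p(F) = (2*F)/(6 + F) = 2*F/(6 + F))
E(t, L) = 1 - 2*L (E(t, L) = 1 - (L + L) = 1 - 2*L)
(p(g(3))*E(-6, 0))*M(0, -5) = ((2*3/(6 + 3))*(1 - 2*0))*(-5 - 1*0) = ((2*3/9)*(1 + 0))*(-5 + 0) = ((2*3*(⅑))*1)*(-5) = ((⅔)*1)*(-5) = (⅔)*(-5) = -10/3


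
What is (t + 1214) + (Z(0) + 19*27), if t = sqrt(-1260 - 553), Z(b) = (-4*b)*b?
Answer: 1727 + 7*I*sqrt(37) ≈ 1727.0 + 42.579*I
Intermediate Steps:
Z(b) = -4*b**2
t = 7*I*sqrt(37) (t = sqrt(-1813) = 7*I*sqrt(37) ≈ 42.579*I)
(t + 1214) + (Z(0) + 19*27) = (7*I*sqrt(37) + 1214) + (-4*0**2 + 19*27) = (1214 + 7*I*sqrt(37)) + (-4*0 + 513) = (1214 + 7*I*sqrt(37)) + (0 + 513) = (1214 + 7*I*sqrt(37)) + 513 = 1727 + 7*I*sqrt(37)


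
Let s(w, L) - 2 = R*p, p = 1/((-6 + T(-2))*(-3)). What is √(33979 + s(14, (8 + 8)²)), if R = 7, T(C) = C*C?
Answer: √1223358/6 ≈ 184.34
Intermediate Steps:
T(C) = C²
p = ⅙ (p = 1/(-6 + (-2)²*(-3)) = -⅓/(-6 + 4) = -⅓/(-2) = -½*(-⅓) = ⅙ ≈ 0.16667)
s(w, L) = 19/6 (s(w, L) = 2 + 7*(⅙) = 2 + 7/6 = 19/6)
√(33979 + s(14, (8 + 8)²)) = √(33979 + 19/6) = √(203893/6) = √1223358/6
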